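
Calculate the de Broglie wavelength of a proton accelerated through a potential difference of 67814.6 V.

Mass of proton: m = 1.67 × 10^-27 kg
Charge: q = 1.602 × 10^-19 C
1.10 × 10^-13 m

When a particle is accelerated through voltage V, it gains kinetic energy KE = qV.

The de Broglie wavelength is then λ = h/√(2mqV):

λ = h/√(2mqV)
λ = (6.626 × 10^-34 J·s) / √(2 × 1.67 × 10^-27 kg × 1.602 × 10^-19 C × 67814.6 V)
λ = 1.10 × 10^-13 m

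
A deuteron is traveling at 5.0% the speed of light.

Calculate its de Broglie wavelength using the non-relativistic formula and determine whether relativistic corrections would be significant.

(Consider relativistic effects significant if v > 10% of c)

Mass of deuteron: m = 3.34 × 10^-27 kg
No, relativistic corrections are not needed.

Using the non-relativistic de Broglie formula λ = h/(mv):

v = 5.0% × c = 1.499 × 10^7 m/s

λ = h/(mv)
λ = (6.626 × 10^-34 J·s) / (3.34 × 10^-27 kg × 1.499 × 10^7 m/s)
λ = 1.32 × 10^-14 m

Since v = 5.0% of c < 10% of c, relativistic corrections are NOT significant and this non-relativistic result is a good approximation.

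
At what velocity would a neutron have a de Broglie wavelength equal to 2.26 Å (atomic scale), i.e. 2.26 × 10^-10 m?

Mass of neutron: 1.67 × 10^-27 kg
1.76 × 10^3 m/s

From λ = h/(mv), solve for v:

v = h/(mλ)
v = (6.626 × 10^-34 J·s) / (1.67 × 10^-27 kg × 2.26 × 10^-10 m)
v = 1.76 × 10^3 m/s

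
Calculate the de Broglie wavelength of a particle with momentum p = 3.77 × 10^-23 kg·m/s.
1.76 × 10^-11 m

Using the de Broglie relation λ = h/p:

λ = h/p
λ = (6.626 × 10^-34 J·s) / (3.77 × 10^-23 kg·m/s)
λ = 1.76 × 10^-11 m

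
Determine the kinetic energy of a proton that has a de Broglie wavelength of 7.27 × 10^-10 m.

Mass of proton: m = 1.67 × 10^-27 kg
2.49 × 10^-22 J (or 1.55 × 10^-3 eV)

From λ = h/√(2mKE), we solve for KE:

λ² = h²/(2mKE)
KE = h²/(2mλ²)
KE = (6.626 × 10^-34 J·s)² / (2 × 1.67 × 10^-27 kg × (7.27 × 10^-10 m)²)
KE = 2.49 × 10^-22 J
KE = 1.55 × 10^-3 eV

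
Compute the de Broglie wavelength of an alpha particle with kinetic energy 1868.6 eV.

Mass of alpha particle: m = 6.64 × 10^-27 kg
3.32 × 10^-13 m

Using λ = h/√(2mKE):

First convert KE to Joules: KE = 1868.6 eV = 2.994 × 10^-16 J

λ = h/√(2mKE)
λ = (6.626 × 10^-34 J·s) / √(2 × 6.64 × 10^-27 kg × 2.994 × 10^-16 J)
λ = 3.32 × 10^-13 m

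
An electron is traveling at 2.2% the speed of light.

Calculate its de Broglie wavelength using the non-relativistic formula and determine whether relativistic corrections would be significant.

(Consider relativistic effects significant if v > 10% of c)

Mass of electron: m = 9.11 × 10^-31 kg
No, relativistic corrections are not needed.

Using the non-relativistic de Broglie formula λ = h/(mv):

v = 2.2% × c = 6.595 × 10^6 m/s

λ = h/(mv)
λ = (6.626 × 10^-34 J·s) / (9.11 × 10^-31 kg × 6.595 × 10^6 m/s)
λ = 1.10 × 10^-10 m

Since v = 2.2% of c < 10% of c, relativistic corrections are NOT significant and this non-relativistic result is a good approximation.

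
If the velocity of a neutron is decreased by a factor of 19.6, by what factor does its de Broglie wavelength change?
The wavelength increases by a factor of 19.6.

From λ = h/(mv), the wavelength is inversely proportional to velocity:

λ ∝ 1/v

If v → v/19.6, then λ → 19.6λ

When velocity is decreased by a factor of 19.6, the wavelength increases by a factor of 19.6.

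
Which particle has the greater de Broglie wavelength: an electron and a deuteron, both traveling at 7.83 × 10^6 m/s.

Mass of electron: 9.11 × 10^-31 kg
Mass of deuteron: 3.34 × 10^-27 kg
The electron has the longer wavelength.

Using λ = h/(mv), since both particles have the same velocity, the wavelength depends only on mass.

For electron: λ₁ = h/(m₁v) = 9.29 × 10^-11 m
For deuteron: λ₂ = h/(m₂v) = 2.53 × 10^-14 m

Since λ ∝ 1/m at constant velocity, the lighter particle has the longer wavelength.

The electron has the longer de Broglie wavelength.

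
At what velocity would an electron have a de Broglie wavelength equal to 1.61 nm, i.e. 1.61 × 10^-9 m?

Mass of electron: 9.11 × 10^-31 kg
4.52 × 10^5 m/s

From λ = h/(mv), solve for v:

v = h/(mλ)
v = (6.626 × 10^-34 J·s) / (9.11 × 10^-31 kg × 1.61 × 10^-9 m)
v = 4.52 × 10^5 m/s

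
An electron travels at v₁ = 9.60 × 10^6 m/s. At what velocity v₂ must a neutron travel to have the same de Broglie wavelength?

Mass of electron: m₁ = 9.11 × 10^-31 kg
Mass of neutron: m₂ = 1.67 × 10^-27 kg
v₂ = 5.24 × 10^3 m/s

For equal de Broglie wavelengths: λ₁ = λ₂

h/(m₁v₁) = h/(m₂v₂)
m₁v₁ = m₂v₂
v₂ = v₁ · (m₁/m₂)

v₂ = 9.60 × 10^6 m/s × (9.11 × 10^-31 kg / 1.67 × 10^-27 kg)
v₂ = 5.24 × 10^3 m/s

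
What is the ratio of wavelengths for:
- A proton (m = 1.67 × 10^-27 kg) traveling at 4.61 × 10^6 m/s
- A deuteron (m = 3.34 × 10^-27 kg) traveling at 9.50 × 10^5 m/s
λ₁/λ₂ = 0.412

Using λ = h/(mv):

λ₁ = h/(m₁v₁) = 8.61 × 10^-14 m
λ₂ = h/(m₂v₂) = 2.09 × 10^-13 m

Ratio λ₁/λ₂ = (m₂v₂)/(m₁v₁)
         = (3.34 × 10^-27 kg × 9.50 × 10^5 m/s) / (1.67 × 10^-27 kg × 4.61 × 10^6 m/s)
         = 0.412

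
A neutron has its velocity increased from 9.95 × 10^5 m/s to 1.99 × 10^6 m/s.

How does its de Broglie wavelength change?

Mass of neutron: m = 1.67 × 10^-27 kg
The wavelength decreases by a factor of 2.

Using λ = h/(mv):

Initial wavelength: λ₁ = h/(mv₁) = 3.99 × 10^-13 m
Final wavelength: λ₂ = h/(mv₂) = 1.99 × 10^-13 m

Since λ ∝ 1/v, when velocity increases by a factor of 2, the wavelength decreases by a factor of 2.

λ₂/λ₁ = v₁/v₂ = 1/2

The wavelength decreases by a factor of 2.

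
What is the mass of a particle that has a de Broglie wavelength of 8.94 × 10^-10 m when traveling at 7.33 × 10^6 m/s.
1.01 × 10^-31 kg

From the de Broglie relation λ = h/(mv), we solve for m:

m = h/(λv)
m = (6.626 × 10^-34 J·s) / (8.94 × 10^-10 m × 7.33 × 10^6 m/s)
m = 1.01 × 10^-31 kg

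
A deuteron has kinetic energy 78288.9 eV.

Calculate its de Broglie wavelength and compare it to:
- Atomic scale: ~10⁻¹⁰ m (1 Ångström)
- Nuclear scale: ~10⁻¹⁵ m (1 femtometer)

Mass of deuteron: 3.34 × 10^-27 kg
λ = 7.24 × 10^-14 m, which is between nuclear and atomic scales.

Using λ = h/√(2mKE):

KE = 78288.9 eV = 1.254 × 10^-14 J

λ = h/√(2mKE)
λ = (6.626 × 10^-34 J·s) / √(2 × 3.34 × 10^-27 kg × 1.254 × 10^-14 J)
λ = 7.24 × 10^-14 m

Comparison:
- Atomic scale (10⁻¹⁰ m): λ is 0.00072× this size
- Nuclear scale (10⁻¹⁵ m): λ is 72× this size

The wavelength is between nuclear and atomic scales.

This wavelength is appropriate for probing atomic structure but too large for nuclear physics experiments.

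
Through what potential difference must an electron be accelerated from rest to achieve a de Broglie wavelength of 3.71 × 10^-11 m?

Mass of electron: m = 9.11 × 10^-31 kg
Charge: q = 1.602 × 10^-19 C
1.09 × 10^3 V

From λ = h/√(2mqV), we solve for V:

λ² = h²/(2mqV)
V = h²/(2mqλ²)
V = (6.626 × 10^-34 J·s)² / (2 × 9.11 × 10^-31 kg × 1.602 × 10^-19 C × (3.71 × 10^-11 m)²)
V = 1.09 × 10^3 V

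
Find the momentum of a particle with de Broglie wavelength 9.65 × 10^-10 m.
6.87 × 10^-25 kg·m/s

From the de Broglie relation λ = h/p, we solve for p:

p = h/λ
p = (6.626 × 10^-34 J·s) / (9.65 × 10^-10 m)
p = 6.87 × 10^-25 kg·m/s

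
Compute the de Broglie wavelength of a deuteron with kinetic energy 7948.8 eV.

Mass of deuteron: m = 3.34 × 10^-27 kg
2.27 × 10^-13 m

Using λ = h/√(2mKE):

First convert KE to Joules: KE = 7948.8 eV = 1.274 × 10^-15 J

λ = h/√(2mKE)
λ = (6.626 × 10^-34 J·s) / √(2 × 3.34 × 10^-27 kg × 1.274 × 10^-15 J)
λ = 2.27 × 10^-13 m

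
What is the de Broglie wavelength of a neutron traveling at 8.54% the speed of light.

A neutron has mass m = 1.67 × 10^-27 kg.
1.55 × 10^-14 m

Using the de Broglie relation λ = h/(mv):

v = 8.54% × c = 2.560 × 10^7 m/s

λ = h/(mv)
λ = (6.626 × 10^-34 J·s) / (1.67 × 10^-27 kg × 2.560 × 10^7 m/s)
λ = 1.55 × 10^-14 m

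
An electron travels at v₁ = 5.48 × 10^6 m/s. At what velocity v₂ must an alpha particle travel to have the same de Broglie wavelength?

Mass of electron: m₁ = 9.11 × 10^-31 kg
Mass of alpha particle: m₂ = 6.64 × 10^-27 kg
v₂ = 7.52 × 10^2 m/s

For equal de Broglie wavelengths: λ₁ = λ₂

h/(m₁v₁) = h/(m₂v₂)
m₁v₁ = m₂v₂
v₂ = v₁ · (m₁/m₂)

v₂ = 5.48 × 10^6 m/s × (9.11 × 10^-31 kg / 6.64 × 10^-27 kg)
v₂ = 7.52 × 10^2 m/s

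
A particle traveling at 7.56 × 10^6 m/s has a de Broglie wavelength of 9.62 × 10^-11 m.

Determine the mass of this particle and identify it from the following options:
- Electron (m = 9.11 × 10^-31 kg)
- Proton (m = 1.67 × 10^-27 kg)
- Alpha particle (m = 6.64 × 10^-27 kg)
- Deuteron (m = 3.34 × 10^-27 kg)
The particle is an electron.

From λ = h/(mv), solve for mass:

m = h/(λv)
m = (6.626 × 10^-34 J·s) / (9.62 × 10^-11 m × 7.56 × 10^6 m/s)
m = 9.11 × 10^-31 kg

Comparing with the listed masses, this is closest to an electron.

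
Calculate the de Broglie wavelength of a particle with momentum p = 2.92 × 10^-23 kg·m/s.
2.27 × 10^-11 m

Using the de Broglie relation λ = h/p:

λ = h/p
λ = (6.626 × 10^-34 J·s) / (2.92 × 10^-23 kg·m/s)
λ = 2.27 × 10^-11 m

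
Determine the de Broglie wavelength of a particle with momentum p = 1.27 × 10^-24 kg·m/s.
5.22 × 10^-10 m

Using the de Broglie relation λ = h/p:

λ = h/p
λ = (6.626 × 10^-34 J·s) / (1.27 × 10^-24 kg·m/s)
λ = 5.22 × 10^-10 m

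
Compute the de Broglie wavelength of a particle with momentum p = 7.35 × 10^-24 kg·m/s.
9.01 × 10^-11 m

Using the de Broglie relation λ = h/p:

λ = h/p
λ = (6.626 × 10^-34 J·s) / (7.35 × 10^-24 kg·m/s)
λ = 9.01 × 10^-11 m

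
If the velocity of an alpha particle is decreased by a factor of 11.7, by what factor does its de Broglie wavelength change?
The wavelength increases by a factor of 11.7.

From λ = h/(mv), the wavelength is inversely proportional to velocity:

λ ∝ 1/v

If v → v/11.7, then λ → 11.7λ

When velocity is decreased by a factor of 11.7, the wavelength increases by a factor of 11.7.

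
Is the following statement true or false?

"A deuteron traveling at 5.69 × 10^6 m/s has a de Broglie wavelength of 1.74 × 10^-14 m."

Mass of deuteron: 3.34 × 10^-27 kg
False

The claim is incorrect.

Using λ = h/(mv):
λ = (6.626 × 10^-34 J·s) / (3.34 × 10^-27 kg × 5.69 × 10^6 m/s)
λ = 3.49 × 10^-14 m

The actual wavelength differs from the claimed 1.74 × 10^-14 m.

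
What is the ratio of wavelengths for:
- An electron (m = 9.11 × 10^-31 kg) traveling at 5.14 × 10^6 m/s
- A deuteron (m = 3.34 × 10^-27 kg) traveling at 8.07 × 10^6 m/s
λ₁/λ₂ = 5.76 × 10^3

Using λ = h/(mv):

λ₁ = h/(m₁v₁) = 1.42 × 10^-10 m
λ₂ = h/(m₂v₂) = 2.46 × 10^-14 m

Ratio λ₁/λ₂ = (m₂v₂)/(m₁v₁)
         = (3.34 × 10^-27 kg × 8.07 × 10^6 m/s) / (9.11 × 10^-31 kg × 5.14 × 10^6 m/s)
         = 5.76 × 10^3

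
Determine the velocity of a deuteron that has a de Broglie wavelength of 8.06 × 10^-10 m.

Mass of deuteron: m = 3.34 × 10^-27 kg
2.46 × 10^2 m/s

From the de Broglie relation λ = h/(mv), we solve for v:

v = h/(mλ)
v = (6.626 × 10^-34 J·s) / (3.34 × 10^-27 kg × 8.06 × 10^-10 m)
v = 2.46 × 10^2 m/s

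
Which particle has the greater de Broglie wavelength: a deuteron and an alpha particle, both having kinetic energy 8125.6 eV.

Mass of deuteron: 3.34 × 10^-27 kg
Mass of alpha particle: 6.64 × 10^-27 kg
The deuteron has the longer wavelength.

Using λ = h/√(2mKE):

For deuteron: λ₁ = h/√(2m₁KE) = 2.25 × 10^-13 m
For alpha particle: λ₂ = h/√(2m₂KE) = 1.59 × 10^-13 m

Since λ ∝ 1/√m at constant kinetic energy, the lighter particle has the longer wavelength.

The deuteron has the longer de Broglie wavelength.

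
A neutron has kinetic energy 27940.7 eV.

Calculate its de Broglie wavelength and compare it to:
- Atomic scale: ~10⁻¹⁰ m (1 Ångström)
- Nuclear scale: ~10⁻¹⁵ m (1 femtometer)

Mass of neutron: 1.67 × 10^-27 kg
λ = 1.71 × 10^-13 m, which is between nuclear and atomic scales.

Using λ = h/√(2mKE):

KE = 27940.7 eV = 4.477 × 10^-15 J

λ = h/√(2mKE)
λ = (6.626 × 10^-34 J·s) / √(2 × 1.67 × 10^-27 kg × 4.477 × 10^-15 J)
λ = 1.71 × 10^-13 m

Comparison:
- Atomic scale (10⁻¹⁰ m): λ is 0.0017× this size
- Nuclear scale (10⁻¹⁵ m): λ is 1.7e+02× this size

The wavelength is between nuclear and atomic scales.

This wavelength is appropriate for probing atomic structure but too large for nuclear physics experiments.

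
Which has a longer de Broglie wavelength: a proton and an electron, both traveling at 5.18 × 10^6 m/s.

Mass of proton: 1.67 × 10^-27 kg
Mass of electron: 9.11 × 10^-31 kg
The electron has the longer wavelength.

Using λ = h/(mv), since both particles have the same velocity, the wavelength depends only on mass.

For proton: λ₁ = h/(m₁v) = 7.66 × 10^-14 m
For electron: λ₂ = h/(m₂v) = 1.40 × 10^-10 m

Since λ ∝ 1/m at constant velocity, the lighter particle has the longer wavelength.

The electron has the longer de Broglie wavelength.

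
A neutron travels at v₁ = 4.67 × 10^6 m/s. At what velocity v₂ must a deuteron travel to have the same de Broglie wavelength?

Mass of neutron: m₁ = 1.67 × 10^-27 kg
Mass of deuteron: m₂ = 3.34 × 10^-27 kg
v₂ = 2.34 × 10^6 m/s

For equal de Broglie wavelengths: λ₁ = λ₂

h/(m₁v₁) = h/(m₂v₂)
m₁v₁ = m₂v₂
v₂ = v₁ · (m₁/m₂)

v₂ = 4.67 × 10^6 m/s × (1.67 × 10^-27 kg / 3.34 × 10^-27 kg)
v₂ = 2.34 × 10^6 m/s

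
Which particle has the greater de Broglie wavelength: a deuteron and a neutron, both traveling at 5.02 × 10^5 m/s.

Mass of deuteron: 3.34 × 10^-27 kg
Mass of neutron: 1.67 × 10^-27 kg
The neutron has the longer wavelength.

Using λ = h/(mv), since both particles have the same velocity, the wavelength depends only on mass.

For deuteron: λ₁ = h/(m₁v) = 3.95 × 10^-13 m
For neutron: λ₂ = h/(m₂v) = 7.90 × 10^-13 m

Since λ ∝ 1/m at constant velocity, the lighter particle has the longer wavelength.

The neutron has the longer de Broglie wavelength.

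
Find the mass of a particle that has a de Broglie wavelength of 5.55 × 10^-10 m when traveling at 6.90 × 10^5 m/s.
1.73 × 10^-30 kg

From the de Broglie relation λ = h/(mv), we solve for m:

m = h/(λv)
m = (6.626 × 10^-34 J·s) / (5.55 × 10^-10 m × 6.90 × 10^5 m/s)
m = 1.73 × 10^-30 kg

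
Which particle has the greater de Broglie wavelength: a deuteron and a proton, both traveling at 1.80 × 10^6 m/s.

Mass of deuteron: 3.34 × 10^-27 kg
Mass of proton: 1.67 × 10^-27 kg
The proton has the longer wavelength.

Using λ = h/(mv), since both particles have the same velocity, the wavelength depends only on mass.

For deuteron: λ₁ = h/(m₁v) = 1.10 × 10^-13 m
For proton: λ₂ = h/(m₂v) = 2.20 × 10^-13 m

Since λ ∝ 1/m at constant velocity, the lighter particle has the longer wavelength.

The proton has the longer de Broglie wavelength.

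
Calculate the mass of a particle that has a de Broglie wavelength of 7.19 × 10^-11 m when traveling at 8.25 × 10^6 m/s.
1.12 × 10^-30 kg

From the de Broglie relation λ = h/(mv), we solve for m:

m = h/(λv)
m = (6.626 × 10^-34 J·s) / (7.19 × 10^-11 m × 8.25 × 10^6 m/s)
m = 1.12 × 10^-30 kg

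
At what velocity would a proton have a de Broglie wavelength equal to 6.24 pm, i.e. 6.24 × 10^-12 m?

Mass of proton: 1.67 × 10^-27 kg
6.36 × 10^4 m/s

From λ = h/(mv), solve for v:

v = h/(mλ)
v = (6.626 × 10^-34 J·s) / (1.67 × 10^-27 kg × 6.24 × 10^-12 m)
v = 6.36 × 10^4 m/s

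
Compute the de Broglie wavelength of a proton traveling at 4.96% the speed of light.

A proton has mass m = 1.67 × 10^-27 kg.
2.67 × 10^-14 m

Using the de Broglie relation λ = h/(mv):

v = 4.96% × c = 1.487 × 10^7 m/s

λ = h/(mv)
λ = (6.626 × 10^-34 J·s) / (1.67 × 10^-27 kg × 1.487 × 10^7 m/s)
λ = 2.67 × 10^-14 m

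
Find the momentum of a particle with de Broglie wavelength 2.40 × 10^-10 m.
2.76 × 10^-24 kg·m/s

From the de Broglie relation λ = h/p, we solve for p:

p = h/λ
p = (6.626 × 10^-34 J·s) / (2.40 × 10^-10 m)
p = 2.76 × 10^-24 kg·m/s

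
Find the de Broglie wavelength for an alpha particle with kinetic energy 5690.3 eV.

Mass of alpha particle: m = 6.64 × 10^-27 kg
1.90 × 10^-13 m

Using λ = h/√(2mKE):

First convert KE to Joules: KE = 5690.3 eV = 9.117 × 10^-16 J

λ = h/√(2mKE)
λ = (6.626 × 10^-34 J·s) / √(2 × 6.64 × 10^-27 kg × 9.117 × 10^-16 J)
λ = 1.90 × 10^-13 m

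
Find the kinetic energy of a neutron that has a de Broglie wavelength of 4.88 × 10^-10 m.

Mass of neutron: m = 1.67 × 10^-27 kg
5.52 × 10^-22 J (or 3.45 × 10^-3 eV)

From λ = h/√(2mKE), we solve for KE:

λ² = h²/(2mKE)
KE = h²/(2mλ²)
KE = (6.626 × 10^-34 J·s)² / (2 × 1.67 × 10^-27 kg × (4.88 × 10^-10 m)²)
KE = 5.52 × 10^-22 J
KE = 3.45 × 10^-3 eV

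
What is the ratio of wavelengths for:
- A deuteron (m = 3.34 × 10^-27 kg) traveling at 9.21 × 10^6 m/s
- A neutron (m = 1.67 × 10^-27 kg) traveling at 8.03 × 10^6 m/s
λ₁/λ₂ = 0.436

Using λ = h/(mv):

λ₁ = h/(m₁v₁) = 2.15 × 10^-14 m
λ₂ = h/(m₂v₂) = 4.94 × 10^-14 m

Ratio λ₁/λ₂ = (m₂v₂)/(m₁v₁)
         = (1.67 × 10^-27 kg × 8.03 × 10^6 m/s) / (3.34 × 10^-27 kg × 9.21 × 10^6 m/s)
         = 0.436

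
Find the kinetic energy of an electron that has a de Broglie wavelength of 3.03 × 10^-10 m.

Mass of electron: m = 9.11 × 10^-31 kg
2.62 × 10^-18 J (or 16.4 eV)

From λ = h/√(2mKE), we solve for KE:

λ² = h²/(2mKE)
KE = h²/(2mλ²)
KE = (6.626 × 10^-34 J·s)² / (2 × 9.11 × 10^-31 kg × (3.03 × 10^-10 m)²)
KE = 2.62 × 10^-18 J
KE = 16.4 eV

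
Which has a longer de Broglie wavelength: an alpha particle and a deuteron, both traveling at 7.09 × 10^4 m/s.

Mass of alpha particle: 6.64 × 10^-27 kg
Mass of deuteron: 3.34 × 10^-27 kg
The deuteron has the longer wavelength.

Using λ = h/(mv), since both particles have the same velocity, the wavelength depends only on mass.

For alpha particle: λ₁ = h/(m₁v) = 1.41 × 10^-12 m
For deuteron: λ₂ = h/(m₂v) = 2.80 × 10^-12 m

Since λ ∝ 1/m at constant velocity, the lighter particle has the longer wavelength.

The deuteron has the longer de Broglie wavelength.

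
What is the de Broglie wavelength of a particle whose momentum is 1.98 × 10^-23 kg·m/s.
3.35 × 10^-11 m

Using the de Broglie relation λ = h/p:

λ = h/p
λ = (6.626 × 10^-34 J·s) / (1.98 × 10^-23 kg·m/s)
λ = 3.35 × 10^-11 m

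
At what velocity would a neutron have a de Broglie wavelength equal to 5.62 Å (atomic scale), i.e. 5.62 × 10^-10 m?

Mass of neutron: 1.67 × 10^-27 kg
7.06 × 10^2 m/s

From λ = h/(mv), solve for v:

v = h/(mλ)
v = (6.626 × 10^-34 J·s) / (1.67 × 10^-27 kg × 5.62 × 10^-10 m)
v = 7.06 × 10^2 m/s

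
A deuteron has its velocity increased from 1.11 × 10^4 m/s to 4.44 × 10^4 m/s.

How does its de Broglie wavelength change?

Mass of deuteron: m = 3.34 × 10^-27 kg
The wavelength decreases by a factor of 4.

Using λ = h/(mv):

Initial wavelength: λ₁ = h/(mv₁) = 1.79 × 10^-11 m
Final wavelength: λ₂ = h/(mv₂) = 4.47 × 10^-12 m

Since λ ∝ 1/v, when velocity increases by a factor of 4, the wavelength decreases by a factor of 4.

λ₂/λ₁ = v₁/v₂ = 1/4

The wavelength decreases by a factor of 4.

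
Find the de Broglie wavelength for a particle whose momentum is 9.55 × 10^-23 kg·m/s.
6.94 × 10^-12 m

Using the de Broglie relation λ = h/p:

λ = h/p
λ = (6.626 × 10^-34 J·s) / (9.55 × 10^-23 kg·m/s)
λ = 6.94 × 10^-12 m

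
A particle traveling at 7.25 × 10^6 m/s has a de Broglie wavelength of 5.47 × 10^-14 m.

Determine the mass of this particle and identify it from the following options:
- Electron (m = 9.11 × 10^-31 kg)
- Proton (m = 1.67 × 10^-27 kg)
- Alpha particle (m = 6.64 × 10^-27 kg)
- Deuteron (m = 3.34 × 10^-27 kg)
The particle is a proton.

From λ = h/(mv), solve for mass:

m = h/(λv)
m = (6.626 × 10^-34 J·s) / (5.47 × 10^-14 m × 7.25 × 10^6 m/s)
m = 1.67 × 10^-27 kg

Comparing with the listed masses, this is closest to a proton.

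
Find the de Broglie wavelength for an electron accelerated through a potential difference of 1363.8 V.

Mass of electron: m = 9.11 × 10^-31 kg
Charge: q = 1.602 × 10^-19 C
3.32 × 10^-11 m

When a particle is accelerated through voltage V, it gains kinetic energy KE = qV.

The de Broglie wavelength is then λ = h/√(2mqV):

λ = h/√(2mqV)
λ = (6.626 × 10^-34 J·s) / √(2 × 9.11 × 10^-31 kg × 1.602 × 10^-19 C × 1363.8 V)
λ = 3.32 × 10^-11 m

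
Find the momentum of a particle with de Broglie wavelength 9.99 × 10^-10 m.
6.63 × 10^-25 kg·m/s

From the de Broglie relation λ = h/p, we solve for p:

p = h/λ
p = (6.626 × 10^-34 J·s) / (9.99 × 10^-10 m)
p = 6.63 × 10^-25 kg·m/s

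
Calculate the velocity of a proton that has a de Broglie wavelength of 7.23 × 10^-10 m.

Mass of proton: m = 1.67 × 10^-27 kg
5.49 × 10^2 m/s

From the de Broglie relation λ = h/(mv), we solve for v:

v = h/(mλ)
v = (6.626 × 10^-34 J·s) / (1.67 × 10^-27 kg × 7.23 × 10^-10 m)
v = 5.49 × 10^2 m/s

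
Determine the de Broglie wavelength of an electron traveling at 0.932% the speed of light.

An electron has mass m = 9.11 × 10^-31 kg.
2.60 × 10^-10 m

Using the de Broglie relation λ = h/(mv):

v = 0.932% × c = 2.794 × 10^6 m/s

λ = h/(mv)
λ = (6.626 × 10^-34 J·s) / (9.11 × 10^-31 kg × 2.794 × 10^6 m/s)
λ = 2.60 × 10^-10 m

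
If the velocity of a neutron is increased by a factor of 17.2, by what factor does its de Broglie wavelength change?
The wavelength decreases by a factor of 17.2.

From λ = h/(mv), the wavelength is inversely proportional to velocity:

λ ∝ 1/v

If v → 17.2v, then λ → λ/17.2

When velocity is increased by a factor of 17.2, the wavelength decreases by a factor of 17.2.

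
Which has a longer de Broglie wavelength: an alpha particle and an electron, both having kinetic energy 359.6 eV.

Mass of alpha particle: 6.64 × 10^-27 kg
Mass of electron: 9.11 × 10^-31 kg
The electron has the longer wavelength.

Using λ = h/√(2mKE):

For alpha particle: λ₁ = h/√(2m₁KE) = 7.58 × 10^-13 m
For electron: λ₂ = h/√(2m₂KE) = 6.47 × 10^-11 m

Since λ ∝ 1/√m at constant kinetic energy, the lighter particle has the longer wavelength.

The electron has the longer de Broglie wavelength.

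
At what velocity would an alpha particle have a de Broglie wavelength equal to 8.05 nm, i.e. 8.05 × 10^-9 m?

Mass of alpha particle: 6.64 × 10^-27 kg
1.24 × 10^1 m/s

From λ = h/(mv), solve for v:

v = h/(mλ)
v = (6.626 × 10^-34 J·s) / (6.64 × 10^-27 kg × 8.05 × 10^-9 m)
v = 1.24 × 10^1 m/s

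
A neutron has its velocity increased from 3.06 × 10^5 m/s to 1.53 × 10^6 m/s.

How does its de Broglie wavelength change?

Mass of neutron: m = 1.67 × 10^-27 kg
The wavelength decreases by a factor of 5.

Using λ = h/(mv):

Initial wavelength: λ₁ = h/(mv₁) = 1.30 × 10^-12 m
Final wavelength: λ₂ = h/(mv₂) = 2.59 × 10^-13 m

Since λ ∝ 1/v, when velocity increases by a factor of 5, the wavelength decreases by a factor of 5.

λ₂/λ₁ = v₁/v₂ = 1/5

The wavelength decreases by a factor of 5.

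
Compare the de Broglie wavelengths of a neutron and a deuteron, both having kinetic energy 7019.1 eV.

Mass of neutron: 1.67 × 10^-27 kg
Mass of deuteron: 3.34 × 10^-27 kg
The neutron has the longer wavelength.

Using λ = h/√(2mKE):

For neutron: λ₁ = h/√(2m₁KE) = 3.42 × 10^-13 m
For deuteron: λ₂ = h/√(2m₂KE) = 2.42 × 10^-13 m

Since λ ∝ 1/√m at constant kinetic energy, the lighter particle has the longer wavelength.

The neutron has the longer de Broglie wavelength.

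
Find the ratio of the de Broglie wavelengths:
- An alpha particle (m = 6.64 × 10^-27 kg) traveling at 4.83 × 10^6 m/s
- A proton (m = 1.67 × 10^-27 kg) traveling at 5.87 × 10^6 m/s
λ₁/λ₂ = 0.306

Using λ = h/(mv):

λ₁ = h/(m₁v₁) = 2.07 × 10^-14 m
λ₂ = h/(m₂v₂) = 6.76 × 10^-14 m

Ratio λ₁/λ₂ = (m₂v₂)/(m₁v₁)
         = (1.67 × 10^-27 kg × 5.87 × 10^6 m/s) / (6.64 × 10^-27 kg × 4.83 × 10^6 m/s)
         = 0.306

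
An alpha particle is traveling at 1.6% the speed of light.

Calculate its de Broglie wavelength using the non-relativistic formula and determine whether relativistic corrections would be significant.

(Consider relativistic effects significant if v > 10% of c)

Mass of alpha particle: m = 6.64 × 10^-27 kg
No, relativistic corrections are not needed.

Using the non-relativistic de Broglie formula λ = h/(mv):

v = 1.6% × c = 4.797 × 10^6 m/s

λ = h/(mv)
λ = (6.626 × 10^-34 J·s) / (6.64 × 10^-27 kg × 4.797 × 10^6 m/s)
λ = 2.08 × 10^-14 m

Since v = 1.6% of c < 10% of c, relativistic corrections are NOT significant and this non-relativistic result is a good approximation.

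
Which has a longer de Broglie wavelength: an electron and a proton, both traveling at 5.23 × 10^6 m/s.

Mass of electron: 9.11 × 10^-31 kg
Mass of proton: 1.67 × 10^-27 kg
The electron has the longer wavelength.

Using λ = h/(mv), since both particles have the same velocity, the wavelength depends only on mass.

For electron: λ₁ = h/(m₁v) = 1.39 × 10^-10 m
For proton: λ₂ = h/(m₂v) = 7.59 × 10^-14 m

Since λ ∝ 1/m at constant velocity, the lighter particle has the longer wavelength.

The electron has the longer de Broglie wavelength.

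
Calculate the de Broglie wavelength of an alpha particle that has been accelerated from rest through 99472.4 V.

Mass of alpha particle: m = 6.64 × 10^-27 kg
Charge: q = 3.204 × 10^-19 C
3.22 × 10^-14 m

When a particle is accelerated through voltage V, it gains kinetic energy KE = qV.

The de Broglie wavelength is then λ = h/√(2mqV):

λ = h/√(2mqV)
λ = (6.626 × 10^-34 J·s) / √(2 × 6.64 × 10^-27 kg × 3.204 × 10^-19 C × 99472.4 V)
λ = 3.22 × 10^-14 m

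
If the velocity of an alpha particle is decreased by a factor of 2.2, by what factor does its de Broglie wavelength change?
The wavelength increases by a factor of 2.2.

From λ = h/(mv), the wavelength is inversely proportional to velocity:

λ ∝ 1/v

If v → v/2.2, then λ → 2.2λ

When velocity is decreased by a factor of 2.2, the wavelength increases by a factor of 2.2.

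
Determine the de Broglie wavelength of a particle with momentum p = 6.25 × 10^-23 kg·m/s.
1.06 × 10^-11 m

Using the de Broglie relation λ = h/p:

λ = h/p
λ = (6.626 × 10^-34 J·s) / (6.25 × 10^-23 kg·m/s)
λ = 1.06 × 10^-11 m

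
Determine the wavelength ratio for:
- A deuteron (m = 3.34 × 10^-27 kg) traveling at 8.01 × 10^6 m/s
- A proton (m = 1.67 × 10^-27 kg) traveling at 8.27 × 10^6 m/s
λ₁/λ₂ = 0.516

Using λ = h/(mv):

λ₁ = h/(m₁v₁) = 2.48 × 10^-14 m
λ₂ = h/(m₂v₂) = 4.80 × 10^-14 m

Ratio λ₁/λ₂ = (m₂v₂)/(m₁v₁)
         = (1.67 × 10^-27 kg × 8.27 × 10^6 m/s) / (3.34 × 10^-27 kg × 8.01 × 10^6 m/s)
         = 0.516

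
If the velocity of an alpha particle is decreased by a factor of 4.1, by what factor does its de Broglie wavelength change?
The wavelength increases by a factor of 4.1.

From λ = h/(mv), the wavelength is inversely proportional to velocity:

λ ∝ 1/v

If v → v/4.1, then λ → 4.1λ

When velocity is decreased by a factor of 4.1, the wavelength increases by a factor of 4.1.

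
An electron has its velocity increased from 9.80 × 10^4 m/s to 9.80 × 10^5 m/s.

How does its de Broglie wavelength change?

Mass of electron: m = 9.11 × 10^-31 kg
The wavelength decreases by a factor of 10.

Using λ = h/(mv):

Initial wavelength: λ₁ = h/(mv₁) = 7.42 × 10^-9 m
Final wavelength: λ₂ = h/(mv₂) = 7.42 × 10^-10 m

Since λ ∝ 1/v, when velocity increases by a factor of 10, the wavelength decreases by a factor of 10.

λ₂/λ₁ = v₁/v₂ = 1/10

The wavelength decreases by a factor of 10.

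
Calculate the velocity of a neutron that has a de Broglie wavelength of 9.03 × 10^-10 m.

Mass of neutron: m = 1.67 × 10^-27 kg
4.39 × 10^2 m/s

From the de Broglie relation λ = h/(mv), we solve for v:

v = h/(mλ)
v = (6.626 × 10^-34 J·s) / (1.67 × 10^-27 kg × 9.03 × 10^-10 m)
v = 4.39 × 10^2 m/s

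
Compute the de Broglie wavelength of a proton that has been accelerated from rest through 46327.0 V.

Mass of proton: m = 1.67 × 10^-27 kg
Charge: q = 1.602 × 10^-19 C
1.33 × 10^-13 m

When a particle is accelerated through voltage V, it gains kinetic energy KE = qV.

The de Broglie wavelength is then λ = h/√(2mqV):

λ = h/√(2mqV)
λ = (6.626 × 10^-34 J·s) / √(2 × 1.67 × 10^-27 kg × 1.602 × 10^-19 C × 46327.0 V)
λ = 1.33 × 10^-13 m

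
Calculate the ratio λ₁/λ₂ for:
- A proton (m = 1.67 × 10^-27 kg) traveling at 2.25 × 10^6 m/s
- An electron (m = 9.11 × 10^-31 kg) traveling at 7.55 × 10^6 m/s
λ₁/λ₂ = 1.83 × 10^-3

Using λ = h/(mv):

λ₁ = h/(m₁v₁) = 1.76 × 10^-13 m
λ₂ = h/(m₂v₂) = 9.63 × 10^-11 m

Ratio λ₁/λ₂ = (m₂v₂)/(m₁v₁)
         = (9.11 × 10^-31 kg × 7.55 × 10^6 m/s) / (1.67 × 10^-27 kg × 2.25 × 10^6 m/s)
         = 1.83 × 10^-3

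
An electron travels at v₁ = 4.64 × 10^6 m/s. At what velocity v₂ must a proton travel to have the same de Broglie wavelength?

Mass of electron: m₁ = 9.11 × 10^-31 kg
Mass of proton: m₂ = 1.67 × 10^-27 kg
v₂ = 2.53 × 10^3 m/s

For equal de Broglie wavelengths: λ₁ = λ₂

h/(m₁v₁) = h/(m₂v₂)
m₁v₁ = m₂v₂
v₂ = v₁ · (m₁/m₂)

v₂ = 4.64 × 10^6 m/s × (9.11 × 10^-31 kg / 1.67 × 10^-27 kg)
v₂ = 2.53 × 10^3 m/s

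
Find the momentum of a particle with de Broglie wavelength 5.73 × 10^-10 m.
1.16 × 10^-24 kg·m/s

From the de Broglie relation λ = h/p, we solve for p:

p = h/λ
p = (6.626 × 10^-34 J·s) / (5.73 × 10^-10 m)
p = 1.16 × 10^-24 kg·m/s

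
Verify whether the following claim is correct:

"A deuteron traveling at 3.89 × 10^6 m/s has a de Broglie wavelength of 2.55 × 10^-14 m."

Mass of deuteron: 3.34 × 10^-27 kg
False

The claim is incorrect.

Using λ = h/(mv):
λ = (6.626 × 10^-34 J·s) / (3.34 × 10^-27 kg × 3.89 × 10^6 m/s)
λ = 5.10 × 10^-14 m

The actual wavelength differs from the claimed 2.55 × 10^-14 m.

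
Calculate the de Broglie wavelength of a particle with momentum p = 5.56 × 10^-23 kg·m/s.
1.19 × 10^-11 m

Using the de Broglie relation λ = h/p:

λ = h/p
λ = (6.626 × 10^-34 J·s) / (5.56 × 10^-23 kg·m/s)
λ = 1.19 × 10^-11 m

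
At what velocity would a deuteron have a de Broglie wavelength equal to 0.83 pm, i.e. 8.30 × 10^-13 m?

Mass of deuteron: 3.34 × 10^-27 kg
2.39 × 10^5 m/s

From λ = h/(mv), solve for v:

v = h/(mλ)
v = (6.626 × 10^-34 J·s) / (3.34 × 10^-27 kg × 8.30 × 10^-13 m)
v = 2.39 × 10^5 m/s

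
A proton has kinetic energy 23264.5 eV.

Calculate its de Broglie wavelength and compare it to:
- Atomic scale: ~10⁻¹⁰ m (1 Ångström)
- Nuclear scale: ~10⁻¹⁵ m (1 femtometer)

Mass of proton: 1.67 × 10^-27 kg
λ = 1.88 × 10^-13 m, which is between nuclear and atomic scales.

Using λ = h/√(2mKE):

KE = 23264.5 eV = 3.727 × 10^-15 J

λ = h/√(2mKE)
λ = (6.626 × 10^-34 J·s) / √(2 × 1.67 × 10^-27 kg × 3.727 × 10^-15 J)
λ = 1.88 × 10^-13 m

Comparison:
- Atomic scale (10⁻¹⁰ m): λ is 0.0019× this size
- Nuclear scale (10⁻¹⁵ m): λ is 1.9e+02× this size

The wavelength is between nuclear and atomic scales.

This wavelength is appropriate for probing atomic structure but too large for nuclear physics experiments.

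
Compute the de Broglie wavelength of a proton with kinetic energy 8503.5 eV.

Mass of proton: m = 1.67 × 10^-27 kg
3.11 × 10^-13 m

Using λ = h/√(2mKE):

First convert KE to Joules: KE = 8503.5 eV = 1.362 × 10^-15 J

λ = h/√(2mKE)
λ = (6.626 × 10^-34 J·s) / √(2 × 1.67 × 10^-27 kg × 1.362 × 10^-15 J)
λ = 3.11 × 10^-13 m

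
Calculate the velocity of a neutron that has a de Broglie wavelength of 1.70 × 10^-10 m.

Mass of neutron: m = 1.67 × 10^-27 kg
2.33 × 10^3 m/s

From the de Broglie relation λ = h/(mv), we solve for v:

v = h/(mλ)
v = (6.626 × 10^-34 J·s) / (1.67 × 10^-27 kg × 1.70 × 10^-10 m)
v = 2.33 × 10^3 m/s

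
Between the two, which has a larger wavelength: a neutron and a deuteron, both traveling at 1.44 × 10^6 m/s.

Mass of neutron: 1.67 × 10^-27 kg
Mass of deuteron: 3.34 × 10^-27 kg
The neutron has the longer wavelength.

Using λ = h/(mv), since both particles have the same velocity, the wavelength depends only on mass.

For neutron: λ₁ = h/(m₁v) = 2.76 × 10^-13 m
For deuteron: λ₂ = h/(m₂v) = 1.38 × 10^-13 m

Since λ ∝ 1/m at constant velocity, the lighter particle has the longer wavelength.

The neutron has the longer de Broglie wavelength.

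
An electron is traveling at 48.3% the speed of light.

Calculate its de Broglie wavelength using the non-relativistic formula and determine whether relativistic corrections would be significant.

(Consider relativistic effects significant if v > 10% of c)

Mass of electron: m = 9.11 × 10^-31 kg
Yes, relativistic corrections are needed.

Using the non-relativistic de Broglie formula λ = h/(mv):

v = 48.3% × c = 1.448 × 10^8 m/s

λ = h/(mv)
λ = (6.626 × 10^-34 J·s) / (9.11 × 10^-31 kg × 1.448 × 10^8 m/s)
λ = 5.02 × 10^-12 m

Since v = 48.3% of c > 10% of c, relativistic corrections ARE significant and the actual wavelength would differ from this non-relativistic estimate.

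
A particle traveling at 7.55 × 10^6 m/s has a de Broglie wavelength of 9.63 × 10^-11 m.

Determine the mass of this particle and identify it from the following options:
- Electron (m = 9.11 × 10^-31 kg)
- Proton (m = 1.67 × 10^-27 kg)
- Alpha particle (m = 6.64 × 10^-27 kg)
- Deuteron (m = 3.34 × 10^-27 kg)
The particle is an electron.

From λ = h/(mv), solve for mass:

m = h/(λv)
m = (6.626 × 10^-34 J·s) / (9.63 × 10^-11 m × 7.55 × 10^6 m/s)
m = 9.11 × 10^-31 kg

Comparing with the listed masses, this is closest to an electron.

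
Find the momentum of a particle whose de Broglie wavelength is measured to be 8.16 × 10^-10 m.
8.12 × 10^-25 kg·m/s

From the de Broglie relation λ = h/p, we solve for p:

p = h/λ
p = (6.626 × 10^-34 J·s) / (8.16 × 10^-10 m)
p = 8.12 × 10^-25 kg·m/s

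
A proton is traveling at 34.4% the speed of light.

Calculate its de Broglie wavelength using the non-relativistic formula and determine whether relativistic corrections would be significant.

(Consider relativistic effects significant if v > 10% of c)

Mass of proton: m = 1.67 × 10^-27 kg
Yes, relativistic corrections are needed.

Using the non-relativistic de Broglie formula λ = h/(mv):

v = 34.4% × c = 1.031 × 10^8 m/s

λ = h/(mv)
λ = (6.626 × 10^-34 J·s) / (1.67 × 10^-27 kg × 1.031 × 10^8 m/s)
λ = 3.85 × 10^-15 m

Since v = 34.4% of c > 10% of c, relativistic corrections ARE significant and the actual wavelength would differ from this non-relativistic estimate.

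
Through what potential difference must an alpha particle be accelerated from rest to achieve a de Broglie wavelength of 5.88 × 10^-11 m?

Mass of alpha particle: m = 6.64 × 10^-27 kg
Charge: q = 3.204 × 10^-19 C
2.98 × 10^-2 V

From λ = h/√(2mqV), we solve for V:

λ² = h²/(2mqV)
V = h²/(2mqλ²)
V = (6.626 × 10^-34 J·s)² / (2 × 6.64 × 10^-27 kg × 3.204 × 10^-19 C × (5.88 × 10^-11 m)²)
V = 2.98 × 10^-2 V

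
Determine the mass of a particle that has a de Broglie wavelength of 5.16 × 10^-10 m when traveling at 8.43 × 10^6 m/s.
1.52 × 10^-31 kg

From the de Broglie relation λ = h/(mv), we solve for m:

m = h/(λv)
m = (6.626 × 10^-34 J·s) / (5.16 × 10^-10 m × 8.43 × 10^6 m/s)
m = 1.52 × 10^-31 kg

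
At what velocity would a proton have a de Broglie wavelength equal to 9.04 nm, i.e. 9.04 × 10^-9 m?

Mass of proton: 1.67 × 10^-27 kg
4.39 × 10^1 m/s

From λ = h/(mv), solve for v:

v = h/(mλ)
v = (6.626 × 10^-34 J·s) / (1.67 × 10^-27 kg × 9.04 × 10^-9 m)
v = 4.39 × 10^1 m/s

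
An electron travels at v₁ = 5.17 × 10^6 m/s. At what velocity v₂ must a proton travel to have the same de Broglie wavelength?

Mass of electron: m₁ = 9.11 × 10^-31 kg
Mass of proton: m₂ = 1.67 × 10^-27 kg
v₂ = 2.82 × 10^3 m/s

For equal de Broglie wavelengths: λ₁ = λ₂

h/(m₁v₁) = h/(m₂v₂)
m₁v₁ = m₂v₂
v₂ = v₁ · (m₁/m₂)

v₂ = 5.17 × 10^6 m/s × (9.11 × 10^-31 kg / 1.67 × 10^-27 kg)
v₂ = 2.82 × 10^3 m/s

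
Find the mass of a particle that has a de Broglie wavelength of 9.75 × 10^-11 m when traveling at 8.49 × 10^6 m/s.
8.00 × 10^-31 kg

From the de Broglie relation λ = h/(mv), we solve for m:

m = h/(λv)
m = (6.626 × 10^-34 J·s) / (9.75 × 10^-11 m × 8.49 × 10^6 m/s)
m = 8.00 × 10^-31 kg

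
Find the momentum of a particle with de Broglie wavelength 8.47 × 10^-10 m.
7.82 × 10^-25 kg·m/s

From the de Broglie relation λ = h/p, we solve for p:

p = h/λ
p = (6.626 × 10^-34 J·s) / (8.47 × 10^-10 m)
p = 7.82 × 10^-25 kg·m/s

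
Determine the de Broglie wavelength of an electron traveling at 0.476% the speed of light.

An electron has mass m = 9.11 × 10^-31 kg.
5.10 × 10^-10 m

Using the de Broglie relation λ = h/(mv):

v = 0.476% × c = 1.427 × 10^6 m/s

λ = h/(mv)
λ = (6.626 × 10^-34 J·s) / (9.11 × 10^-31 kg × 1.427 × 10^6 m/s)
λ = 5.10 × 10^-10 m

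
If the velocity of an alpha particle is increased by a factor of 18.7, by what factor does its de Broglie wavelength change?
The wavelength decreases by a factor of 18.7.

From λ = h/(mv), the wavelength is inversely proportional to velocity:

λ ∝ 1/v

If v → 18.7v, then λ → λ/18.7

When velocity is increased by a factor of 18.7, the wavelength decreases by a factor of 18.7.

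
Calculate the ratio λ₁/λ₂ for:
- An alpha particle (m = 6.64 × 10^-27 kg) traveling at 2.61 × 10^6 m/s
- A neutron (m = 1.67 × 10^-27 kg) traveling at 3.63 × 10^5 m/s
λ₁/λ₂ = 0.0350

Using λ = h/(mv):

λ₁ = h/(m₁v₁) = 3.82 × 10^-14 m
λ₂ = h/(m₂v₂) = 1.09 × 10^-12 m

Ratio λ₁/λ₂ = (m₂v₂)/(m₁v₁)
         = (1.67 × 10^-27 kg × 3.63 × 10^5 m/s) / (6.64 × 10^-27 kg × 2.61 × 10^6 m/s)
         = 0.0350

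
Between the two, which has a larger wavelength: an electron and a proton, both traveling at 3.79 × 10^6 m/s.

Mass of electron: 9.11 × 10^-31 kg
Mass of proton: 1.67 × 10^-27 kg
The electron has the longer wavelength.

Using λ = h/(mv), since both particles have the same velocity, the wavelength depends only on mass.

For electron: λ₁ = h/(m₁v) = 1.92 × 10^-10 m
For proton: λ₂ = h/(m₂v) = 1.05 × 10^-13 m

Since λ ∝ 1/m at constant velocity, the lighter particle has the longer wavelength.

The electron has the longer de Broglie wavelength.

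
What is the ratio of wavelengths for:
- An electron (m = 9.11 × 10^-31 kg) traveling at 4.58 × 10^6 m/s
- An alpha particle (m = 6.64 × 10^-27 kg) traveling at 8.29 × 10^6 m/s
λ₁/λ₂ = 1.32 × 10^4

Using λ = h/(mv):

λ₁ = h/(m₁v₁) = 1.59 × 10^-10 m
λ₂ = h/(m₂v₂) = 1.20 × 10^-14 m

Ratio λ₁/λ₂ = (m₂v₂)/(m₁v₁)
         = (6.64 × 10^-27 kg × 8.29 × 10^6 m/s) / (9.11 × 10^-31 kg × 4.58 × 10^6 m/s)
         = 1.32 × 10^4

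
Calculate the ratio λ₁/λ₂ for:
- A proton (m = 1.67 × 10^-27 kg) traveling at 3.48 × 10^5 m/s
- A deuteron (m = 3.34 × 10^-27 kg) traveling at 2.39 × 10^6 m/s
λ₁/λ₂ = 13.7

Using λ = h/(mv):

λ₁ = h/(m₁v₁) = 1.14 × 10^-12 m
λ₂ = h/(m₂v₂) = 8.30 × 10^-14 m

Ratio λ₁/λ₂ = (m₂v₂)/(m₁v₁)
         = (3.34 × 10^-27 kg × 2.39 × 10^6 m/s) / (1.67 × 10^-27 kg × 3.48 × 10^5 m/s)
         = 13.7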